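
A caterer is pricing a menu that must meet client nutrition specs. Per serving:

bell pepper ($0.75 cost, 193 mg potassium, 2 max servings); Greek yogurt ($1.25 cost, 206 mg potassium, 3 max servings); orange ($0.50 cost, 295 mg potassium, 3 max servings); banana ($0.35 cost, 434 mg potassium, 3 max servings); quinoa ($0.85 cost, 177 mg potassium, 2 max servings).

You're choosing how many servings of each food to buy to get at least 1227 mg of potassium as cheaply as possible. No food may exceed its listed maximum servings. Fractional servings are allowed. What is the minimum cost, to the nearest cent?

$0.99

Cost per mg of potassium: banana $0.0008, orange $0.0017, bell pepper $0.0039, quinoa $0.0048, Greek yogurt $0.0061.
Take 2.827 servings of banana: +1227.0 mg potassium for $0.99 (total $0.99, still need 0.0 mg).
Filling from the cheapest source first is optimal under one linear minimum: $0.99.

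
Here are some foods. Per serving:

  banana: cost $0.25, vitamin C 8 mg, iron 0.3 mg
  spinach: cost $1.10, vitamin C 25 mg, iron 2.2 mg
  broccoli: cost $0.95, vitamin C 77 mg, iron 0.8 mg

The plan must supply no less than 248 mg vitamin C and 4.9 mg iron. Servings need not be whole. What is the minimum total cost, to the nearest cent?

For a min-cost LP with two ≥-constraints, a basic feasible solution has at most two positive variables.
banana only: max(248/8, 4.9/0.3) = 31 servings → $7.75.
spinach only: max(248/25, 4.9/2.2) = 9.92 servings → $10.91.
broccoli only: max(248/77, 4.9/0.8) = 6.125 servings → $5.82.
banana + spinach: the both-tight solution has a negative serving — not a feasible corner.
banana + broccoli with both tight: 10.71 servings and 2.108 servings → $4.68.
spinach + broccoli with both tight: 1.197 servings and 2.832 servings → $4.01.
The minimum over all feasible corners is $4.01.

$4.01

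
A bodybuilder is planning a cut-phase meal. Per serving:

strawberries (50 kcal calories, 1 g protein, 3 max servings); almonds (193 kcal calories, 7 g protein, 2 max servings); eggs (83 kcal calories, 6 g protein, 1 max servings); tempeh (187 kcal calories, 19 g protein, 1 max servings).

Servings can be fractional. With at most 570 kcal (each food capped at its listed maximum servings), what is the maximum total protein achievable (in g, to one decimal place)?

Protein per kcal: tempeh 0.1016, eggs 0.07229, almonds 0.03627, strawberries 0.02.
Take 1 serving of tempeh: uses 187 kcal, +19.0 g protein (running total 19.0 g).
Take 1 serving of eggs: uses 83 kcal, +6.0 g protein (running total 25.0 g).
Take 1.554 servings of almonds: uses 300 kcal, +10.9 g protein (running total 35.9 g).
Greedy by best ratio exhausts the calories allowance optimally: 35.9 g.

35.9 g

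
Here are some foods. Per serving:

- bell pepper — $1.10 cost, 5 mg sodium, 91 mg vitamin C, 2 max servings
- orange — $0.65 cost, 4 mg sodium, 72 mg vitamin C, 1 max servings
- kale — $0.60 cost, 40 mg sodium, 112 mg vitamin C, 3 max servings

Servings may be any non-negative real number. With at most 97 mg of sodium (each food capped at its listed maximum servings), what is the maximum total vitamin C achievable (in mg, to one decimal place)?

Vitamin C per mg sodium: bell pepper 18.2, orange 18, kale 2.8.
Take 2 servings of bell pepper: uses 10 mg sodium, +182.0 mg vitamin C (running total 182.0 mg).
Take 1 serving of orange: uses 4 mg sodium, +72.0 mg vitamin C (running total 254.0 mg).
Take 2.075 servings of kale: uses 83 mg sodium, +232.4 mg vitamin C (running total 486.4 mg).
Filling greedily by vitamin C-per-mg sodium is optimal for one linear limit, giving 486.4 mg.

486.4 mg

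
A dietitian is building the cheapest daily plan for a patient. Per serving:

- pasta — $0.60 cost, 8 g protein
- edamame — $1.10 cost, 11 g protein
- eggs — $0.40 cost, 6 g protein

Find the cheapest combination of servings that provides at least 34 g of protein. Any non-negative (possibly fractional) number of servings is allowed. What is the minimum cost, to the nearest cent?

Cost per g of protein: eggs $0.0667, pasta $0.0750, edamame $0.1000.
With no serving limits, use only eggs: 34 g / 6 g = 5.667 servings × $0.40 = $2.27.

$2.27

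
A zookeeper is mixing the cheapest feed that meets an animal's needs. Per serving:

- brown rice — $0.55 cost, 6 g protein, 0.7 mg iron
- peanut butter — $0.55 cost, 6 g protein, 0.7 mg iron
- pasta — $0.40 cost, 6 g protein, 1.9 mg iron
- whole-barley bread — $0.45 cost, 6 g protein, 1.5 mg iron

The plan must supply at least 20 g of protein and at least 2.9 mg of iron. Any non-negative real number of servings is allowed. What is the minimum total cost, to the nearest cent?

At the optimum either one food covers both requirements or two foods hit both targets exactly; no other combination can be cheaper.
brown rice only: max(20/6, 2.9/0.7) = 4.143 servings → $2.28.
peanut butter only: max(20/6, 2.9/0.7) = 4.143 servings → $2.28.
pasta only: max(20/6, 2.9/1.9) = 3.333 servings → $1.33.
whole-barley bread only: max(20/6, 2.9/1.5) = 3.333 servings → $1.50.
brown rice + peanut butter (both tight): parallel constraints — no distinct corner.
brown rice + pasta with both tight: 2.861 servings and 0.4722 servings → $1.76.
brown rice + whole-barley bread with both tight: 2.625 servings and 0.7083 servings → $1.76.
peanut butter + pasta with both tight: 2.861 servings and 0.4722 servings → $1.76.
peanut butter + whole-barley bread with both tight: 2.625 servings and 0.7083 servings → $1.76.
pasta + whole-barley bread with both targets exact would need a negative amount; discard.
The minimum over all feasible corners is $1.33.

$1.33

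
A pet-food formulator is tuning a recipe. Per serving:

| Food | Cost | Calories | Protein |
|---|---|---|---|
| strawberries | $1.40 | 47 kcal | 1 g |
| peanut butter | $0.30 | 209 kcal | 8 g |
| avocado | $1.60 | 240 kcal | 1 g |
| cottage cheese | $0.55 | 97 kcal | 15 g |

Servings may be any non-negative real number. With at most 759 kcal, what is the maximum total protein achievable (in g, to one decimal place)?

117.4 g

Protein per kcal: cottage cheese 0.1546, peanut butter 0.03828, strawberries 0.02128, avocado 0.004167.
With no serving limits, spend the whole calories allowance on cottage cheese: 759 kcal / 97 kcal × 15 g = 117.4 g.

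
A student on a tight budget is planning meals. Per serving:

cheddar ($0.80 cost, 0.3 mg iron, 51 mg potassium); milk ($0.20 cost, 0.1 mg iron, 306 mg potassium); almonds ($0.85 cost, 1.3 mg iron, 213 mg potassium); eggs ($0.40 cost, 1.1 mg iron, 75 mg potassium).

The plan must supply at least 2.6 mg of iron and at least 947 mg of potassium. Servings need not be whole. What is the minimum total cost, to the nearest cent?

Check every corner: each single food scaled to meet both minima, and each pair solved so both constraints bind.
cheddar only: max(2.6/0.3, 947/51) = 18.57 servings → $14.85.
milk only: max(2.6/0.1, 947/306) = 26 servings → $5.20.
almonds only: max(2.6/1.3, 947/213) = 4.446 servings → $3.78.
eggs only: max(2.6/1.1, 947/75) = 12.63 servings → $5.05.
cheddar + milk with both tight: 8.084 servings and 1.747 servings → $6.82.
cheddar + almonds: intersection lies outside the first quadrant.
cheddar + eggs: intersection lies outside the first quadrant.
milk + almonds with both tight: 1.799 servings and 1.862 servings → $1.94.
milk + eggs with both tight: 2.573 servings and 2.13 servings → $1.37.
almonds + eggs: intersection lies outside the first quadrant.
Cheapest feasible corner: $1.37.

$1.37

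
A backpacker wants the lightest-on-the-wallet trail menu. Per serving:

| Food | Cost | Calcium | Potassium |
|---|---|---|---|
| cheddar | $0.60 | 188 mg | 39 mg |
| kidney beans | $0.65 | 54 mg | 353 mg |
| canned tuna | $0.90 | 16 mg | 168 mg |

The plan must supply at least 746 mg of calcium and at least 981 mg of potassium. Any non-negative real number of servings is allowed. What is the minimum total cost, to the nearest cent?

At the optimum either one food covers both requirements or two foods hit both targets exactly; no other combination can be cheaper.
cheddar only: max(746/188, 981/39) = 25.15 servings → $15.09.
kidney beans only: max(746/54, 981/353) = 13.81 servings → $8.98.
canned tuna only: max(746/16, 981/168) = 46.62 servings → $41.96.
cheddar + kidney beans with both tight: 3.274 servings and 2.417 servings → $3.54.
cheddar + canned tuna with both tight: 3.541 servings and 5.017 servings → $6.64.
kidney beans + canned tuna with both targets exact would need a negative amount; discard.
So the least-cost plan costs $3.54.

$3.54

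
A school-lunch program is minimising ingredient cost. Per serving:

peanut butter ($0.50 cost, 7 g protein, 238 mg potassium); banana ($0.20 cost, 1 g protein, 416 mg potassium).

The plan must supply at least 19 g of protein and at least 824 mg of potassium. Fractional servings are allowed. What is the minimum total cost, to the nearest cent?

$1.42

Check every corner: each single food scaled to meet both minima, and each pair solved so both constraints bind.
peanut butter only: max(19/7, 824/238) = 3.462 servings → $1.73.
banana only: max(19/1, 824/416) = 19 servings → $3.80.
peanut butter + banana with both tight: 2.648 servings and 0.466 servings → $1.42.
Cheapest feasible corner: $1.42.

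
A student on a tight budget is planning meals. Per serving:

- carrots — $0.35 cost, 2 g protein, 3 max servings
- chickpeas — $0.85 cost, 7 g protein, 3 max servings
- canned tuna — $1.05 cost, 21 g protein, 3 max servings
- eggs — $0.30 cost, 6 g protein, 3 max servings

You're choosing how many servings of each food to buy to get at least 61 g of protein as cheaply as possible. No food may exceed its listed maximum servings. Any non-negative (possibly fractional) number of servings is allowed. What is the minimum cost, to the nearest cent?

Cost per g of protein: canned tuna $0.0500, eggs $0.0500, chickpeas $0.1214, carrots $0.1750.
Take 2.905 servings of canned tuna: +61.0 g protein for $3.05 (total $3.05, still need 0.0 g).
Greedy by cheapest-per-g is optimal for a single linear constraint, so the minimum cost is $3.05.

$3.05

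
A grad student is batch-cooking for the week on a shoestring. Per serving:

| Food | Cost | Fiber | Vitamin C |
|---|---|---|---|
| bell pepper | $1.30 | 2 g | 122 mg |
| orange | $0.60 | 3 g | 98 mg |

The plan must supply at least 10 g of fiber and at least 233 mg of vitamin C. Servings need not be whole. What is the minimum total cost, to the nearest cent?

With two linear requirements the optimum uses one or two foods; enumerate the corners.
bell pepper only: max(10/2, 233/122) = 5 servings → $6.50.
orange only: max(10/3, 233/98) = 3.333 servings → $2.00.
bell pepper + orange: the both-tight solution has a negative serving — not a feasible corner.
The minimum over all feasible corners is $2.00.

$2.00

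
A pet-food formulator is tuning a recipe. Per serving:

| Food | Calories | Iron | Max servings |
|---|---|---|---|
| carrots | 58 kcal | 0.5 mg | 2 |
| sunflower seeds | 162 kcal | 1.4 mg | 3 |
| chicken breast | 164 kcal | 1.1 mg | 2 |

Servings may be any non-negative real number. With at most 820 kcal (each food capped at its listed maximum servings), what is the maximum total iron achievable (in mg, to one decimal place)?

6.7 mg

Iron per kcal: sunflower seeds 0.008642, carrots 0.008621, chicken breast 0.006707.
Take 3 servings of sunflower seeds: uses 486 kcal, +4.2 mg iron (running total 4.2 mg).
Take 2 servings of carrots: uses 116 kcal, +1.0 mg iron (running total 5.2 mg).
Take 1.329 servings of chicken breast: uses 218 kcal, +1.5 mg iron (running total 6.7 mg).
Filling greedily by iron-per-kcal is optimal for one linear limit, giving 6.7 mg.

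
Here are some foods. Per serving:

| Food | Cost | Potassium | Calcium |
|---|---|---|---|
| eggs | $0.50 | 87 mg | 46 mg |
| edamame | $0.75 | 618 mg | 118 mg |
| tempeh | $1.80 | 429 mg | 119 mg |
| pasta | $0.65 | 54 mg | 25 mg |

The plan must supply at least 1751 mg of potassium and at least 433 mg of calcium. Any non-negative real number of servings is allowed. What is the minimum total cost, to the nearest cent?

$2.75

An LP optimum is at a vertex; with two nutrient constraints at most two foods are used. Check each candidate.
eggs only: max(1751/87, 433/46) = 20.13 servings → $10.06.
edamame only: max(1751/618, 433/118) = 3.669 servings → $2.75.
tempeh only: max(1751/429, 433/119) = 4.082 servings → $7.35.
pasta only: max(1751/54, 433/25) = 32.43 servings → $21.08.
eggs + edamame with both tight: 3.357 servings and 2.361 servings → $3.45.
eggs + tempeh: intersection lies outside the first quadrant.
eggs + pasta with both targets exact would need a negative amount; discard.
edamame + tempeh with both tight: 0.9866 servings and 2.66 servings → $5.53.
edamame + pasta with both tight: 2.246 servings and 6.717 servings → $6.05.
tempeh + pasta: the both-tight solution has a negative serving — not a feasible corner.
So the least-cost plan costs $2.75.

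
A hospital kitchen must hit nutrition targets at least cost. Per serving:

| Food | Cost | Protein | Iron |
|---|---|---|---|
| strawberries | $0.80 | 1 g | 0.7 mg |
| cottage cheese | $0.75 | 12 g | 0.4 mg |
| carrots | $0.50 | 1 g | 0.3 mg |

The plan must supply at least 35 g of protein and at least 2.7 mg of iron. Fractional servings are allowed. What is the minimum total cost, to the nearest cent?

For a min-cost LP with two ≥-constraints, a basic feasible solution has at most two positive variables.
strawberries only: max(35/1, 2.7/0.7) = 35 servings → $28.00.
cottage cheese only: max(35/12, 2.7/0.4) = 6.75 servings → $5.06.
carrots only: max(35/1, 2.7/0.3) = 35 servings → $17.50.
strawberries + cottage cheese with both tight: 2.3 servings and 2.725 servings → $3.88.
strawberries + carrots: intersection lies outside the first quadrant.
cottage cheese + carrots with both tight: 2.438 servings and 5.75 servings → $4.70.
Cheapest feasible corner: $3.88.

$3.88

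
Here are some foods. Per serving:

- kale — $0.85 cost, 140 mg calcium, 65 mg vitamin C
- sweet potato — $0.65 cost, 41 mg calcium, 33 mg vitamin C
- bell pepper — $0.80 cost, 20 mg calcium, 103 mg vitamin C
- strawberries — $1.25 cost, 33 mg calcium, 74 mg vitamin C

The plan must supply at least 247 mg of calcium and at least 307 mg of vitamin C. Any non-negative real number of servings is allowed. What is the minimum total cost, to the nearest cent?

$2.89

Compare the cost at each extreme point of the feasible region.
kale only: max(247/140, 307/65) = 4.723 servings → $4.01.
sweet potato only: max(247/41, 307/33) = 9.303 servings → $6.05.
bell pepper only: max(247/20, 307/103) = 12.35 servings → $9.88.
strawberries only: max(247/33, 307/74) = 7.485 servings → $9.36.
kale + sweet potato with both targets exact would need a negative amount; discard.
kale + bell pepper with both tight: 1.471 servings and 2.052 servings → $2.89.
kale + strawberries with both tight: 0.9917 servings and 3.278 servings → $4.94.
sweet potato + bell pepper with both tight: 5.417 servings and 1.245 servings → $4.52.
sweet potato + strawberries with both tight: 4.189 servings and 2.281 servings → $5.57.
bell pepper + strawberries: the both-tight solution has a negative serving — not a feasible corner.
The minimum over all feasible corners is $2.89.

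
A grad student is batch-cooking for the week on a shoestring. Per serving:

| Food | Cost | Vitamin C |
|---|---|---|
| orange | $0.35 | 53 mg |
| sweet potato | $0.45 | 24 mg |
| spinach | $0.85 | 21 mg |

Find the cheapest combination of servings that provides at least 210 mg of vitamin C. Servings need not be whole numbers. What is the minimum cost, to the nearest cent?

Cost per mg of vitamin C: orange $0.0066, sweet potato $0.0187, spinach $0.0405.
With no serving limits, use only orange: 210 mg / 53 mg = 3.962 servings × $0.35 = $1.39.

$1.39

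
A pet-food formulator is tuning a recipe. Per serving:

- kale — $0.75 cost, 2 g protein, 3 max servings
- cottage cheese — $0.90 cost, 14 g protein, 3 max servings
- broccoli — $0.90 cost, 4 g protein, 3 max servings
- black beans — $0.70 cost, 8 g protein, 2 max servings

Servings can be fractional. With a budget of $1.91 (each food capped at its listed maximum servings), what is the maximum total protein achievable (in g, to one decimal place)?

Protein per dollar: cottage cheese 15.56, black beans 11.43, broccoli 4.444, kale 2.667.
Take 2.122 servings of cottage cheese: spends $1.91, +29.7 g protein (running total 29.7 g).
Greedy by best ratio exhausts the cost allowance optimally: 29.7 g.

29.7 g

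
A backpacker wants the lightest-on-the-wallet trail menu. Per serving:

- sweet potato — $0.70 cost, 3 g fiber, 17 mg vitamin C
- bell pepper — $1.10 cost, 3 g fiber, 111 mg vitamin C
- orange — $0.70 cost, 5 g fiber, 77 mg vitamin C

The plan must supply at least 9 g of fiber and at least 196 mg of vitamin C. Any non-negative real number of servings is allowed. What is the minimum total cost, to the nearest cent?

With two linear requirements the optimum uses one or two foods; enumerate the corners.
sweet potato only: max(9/3, 196/17) = 11.53 servings → $8.07.
bell pepper only: max(9/3, 196/111) = 3 servings → $3.30.
orange only: max(9/5, 196/77) = 2.545 servings → $1.78.
sweet potato + bell pepper with both tight: 1.457 servings and 1.543 servings → $2.72.
sweet potato + orange: intersection lies outside the first quadrant.
bell pepper + orange with both tight: 0.8858 servings and 1.269 servings → $1.86.
The minimum over all feasible corners is $1.78.

$1.78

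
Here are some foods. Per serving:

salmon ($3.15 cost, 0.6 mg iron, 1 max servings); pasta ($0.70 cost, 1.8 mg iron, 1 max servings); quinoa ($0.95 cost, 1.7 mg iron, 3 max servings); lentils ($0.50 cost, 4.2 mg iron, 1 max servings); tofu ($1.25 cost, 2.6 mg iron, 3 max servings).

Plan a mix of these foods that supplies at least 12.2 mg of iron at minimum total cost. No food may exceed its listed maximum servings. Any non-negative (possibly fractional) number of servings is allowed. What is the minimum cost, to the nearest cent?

Cost per mg of iron: lentils $0.1190, pasta $0.3889, tofu $0.4808, quinoa $0.5588, salmon $5.2500.
Take 1 serving of lentils: +4.2 mg iron for $0.50 (total $0.50, still need 8.0 mg).
Take 1 serving of pasta: +1.8 mg iron for $0.70 (total $1.20, still need 6.2 mg).
Take 2.385 servings of tofu: +6.2 mg iron for $2.98 (total $4.18, still need 0.0 mg).
Greedy by cheapest-per-mg is optimal for a single linear constraint, so the minimum cost is $4.18.

$4.18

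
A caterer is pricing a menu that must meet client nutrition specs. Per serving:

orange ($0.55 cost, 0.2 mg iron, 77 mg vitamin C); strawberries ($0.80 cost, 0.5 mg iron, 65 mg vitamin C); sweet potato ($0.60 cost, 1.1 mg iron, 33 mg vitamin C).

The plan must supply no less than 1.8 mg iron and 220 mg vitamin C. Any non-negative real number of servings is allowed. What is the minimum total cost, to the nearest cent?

$2.01

orange only: max(1.8/0.2, 220/77) = 9 servings → $4.95.
strawberries only: max(1.8/0.5, 220/65) = 3.6 servings → $2.88.
sweet potato only: max(1.8/1.1, 220/33) = 6.667 servings → $4.00.
orange + strawberries: the both-tight solution has a negative serving — not a feasible corner.
orange + sweet potato with both tight: 2.338 servings and 1.211 servings → $2.01.
strawberries + sweet potato with both tight: 3.32 servings and 0.1273 servings → $2.73.
The minimum over all feasible corners is $2.01.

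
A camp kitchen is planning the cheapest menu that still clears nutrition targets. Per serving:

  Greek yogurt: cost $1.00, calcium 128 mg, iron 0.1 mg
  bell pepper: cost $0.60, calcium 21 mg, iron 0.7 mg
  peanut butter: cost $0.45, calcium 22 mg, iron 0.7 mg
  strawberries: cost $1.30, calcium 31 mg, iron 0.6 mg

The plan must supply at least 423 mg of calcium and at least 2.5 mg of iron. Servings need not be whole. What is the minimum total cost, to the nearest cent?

A basic optimal solution has at most two foods positive. Try each food alone and each pair with both targets met exactly.
Greek yogurt only: max(423/128, 2.5/0.1) = 25 servings → $25.00.
bell pepper only: max(423/21, 2.5/0.7) = 20.14 servings → $12.09.
peanut butter only: max(423/22, 2.5/0.7) = 19.23 servings → $8.65.
strawberries only: max(423/31, 2.5/0.6) = 13.65 servings → $17.74.
Greek yogurt + bell pepper with both tight: 2.784 servings and 3.174 servings → $4.69.
Greek yogurt + peanut butter with both tight: 2.759 servings and 3.177 servings → $4.19.
Greek yogurt + strawberries with both tight: 2.392 servings and 3.768 servings → $7.29.
bell pepper + peanut butter with both targets exact would need a negative amount; discard.
bell pepper + strawberries: the both-tight solution has a negative serving — not a feasible corner.
peanut butter + strawberries: intersection lies outside the first quadrant.
Cheapest feasible corner: $4.19.

$4.19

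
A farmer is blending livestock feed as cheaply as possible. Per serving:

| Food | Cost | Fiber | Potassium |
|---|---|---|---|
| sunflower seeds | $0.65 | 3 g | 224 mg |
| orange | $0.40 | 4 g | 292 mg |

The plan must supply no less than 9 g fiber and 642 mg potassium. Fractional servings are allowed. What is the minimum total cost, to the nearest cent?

$0.90

A basic optimal solution has at most two foods positive. Try each food alone and each pair with both targets met exactly.
sunflower seeds only: max(9/3, 642/224) = 3 servings → $1.95.
orange only: max(9/4, 642/292) = 2.25 servings → $0.90.
sunflower seeds + orange: the both-tight solution has a negative serving — not a feasible corner.
The minimum over all feasible corners is $0.90.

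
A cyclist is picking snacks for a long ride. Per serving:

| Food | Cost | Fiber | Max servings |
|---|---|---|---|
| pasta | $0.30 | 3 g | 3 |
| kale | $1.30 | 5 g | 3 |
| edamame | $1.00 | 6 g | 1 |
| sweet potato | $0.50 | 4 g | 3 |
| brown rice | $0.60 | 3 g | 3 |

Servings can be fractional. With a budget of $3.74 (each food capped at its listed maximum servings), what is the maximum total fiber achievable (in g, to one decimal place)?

Fiber per dollar: pasta 10, sweet potato 8, edamame 6, brown rice 5, kale 3.846.
Take 3 servings of pasta: spends $0.90, +9.0 g fiber (running total 9.0 g).
Take 3 servings of sweet potato: spends $1.50, +12.0 g fiber (running total 21.0 g).
Take 1 serving of edamame: spends $1.00, +6.0 g fiber (running total 27.0 g).
Take 0.5667 servings of brown rice: spends $0.34, +1.7 g fiber (running total 28.7 g).
Greedy by best ratio exhausts the cost allowance optimally: 28.7 g.

28.7 g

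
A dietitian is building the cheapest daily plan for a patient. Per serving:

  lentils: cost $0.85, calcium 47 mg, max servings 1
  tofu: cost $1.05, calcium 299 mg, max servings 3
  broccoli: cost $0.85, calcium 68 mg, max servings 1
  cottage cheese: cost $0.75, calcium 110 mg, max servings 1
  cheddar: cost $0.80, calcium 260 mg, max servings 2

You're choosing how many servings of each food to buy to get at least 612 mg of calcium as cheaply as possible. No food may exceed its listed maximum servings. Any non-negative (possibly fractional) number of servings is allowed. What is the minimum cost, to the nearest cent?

$1.92

Cost per mg of calcium: cheddar $0.0031, tofu $0.0035, cottage cheese $0.0068, broccoli $0.0125, lentils $0.0181.
Take 2 servings of cheddar: +520.0 mg calcium for $1.60 (total $1.60, still need 92.0 mg).
Take 0.3077 servings of tofu: +92.0 mg calcium for $0.32 (total $1.92, still need 0.0 mg).
Filling from the cheapest source first is optimal under one linear minimum: $1.92.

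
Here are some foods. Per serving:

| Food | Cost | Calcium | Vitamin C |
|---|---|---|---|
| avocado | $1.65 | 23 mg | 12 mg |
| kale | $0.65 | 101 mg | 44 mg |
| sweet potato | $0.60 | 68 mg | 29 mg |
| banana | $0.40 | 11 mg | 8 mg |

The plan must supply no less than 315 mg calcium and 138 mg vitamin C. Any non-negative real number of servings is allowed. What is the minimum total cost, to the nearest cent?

Compare the cost at each extreme point of the feasible region.
avocado only: max(315/23, 138/12) = 13.7 servings → $22.60.
kale only: max(315/101, 138/44) = 3.136 servings → $2.04.
sweet potato only: max(315/68, 138/29) = 4.759 servings → $2.86.
banana only: max(315/11, 138/8) = 28.64 servings → $11.45.
avocado + kale with both tight: 0.39 servings and 3.03 servings → $2.61.
avocado + sweet potato with both tight: 1.671 servings and 4.067 servings → $5.20.
avocado + banana with both targets exact would need a negative amount; discard.
kale + sweet potato: the both-tight solution has a negative serving — not a feasible corner.
kale + banana with both tight: 3.093 servings and 0.2407 servings → $2.11.
sweet potato + banana with both tight: 4.453 servings and 1.107 servings → $3.11.
So the least-cost plan costs $2.04.

$2.04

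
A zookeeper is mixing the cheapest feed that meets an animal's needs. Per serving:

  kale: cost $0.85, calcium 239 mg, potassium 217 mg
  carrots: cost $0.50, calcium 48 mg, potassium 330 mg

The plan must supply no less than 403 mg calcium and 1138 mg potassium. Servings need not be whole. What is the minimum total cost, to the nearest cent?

For a min-cost LP with two ≥-constraints, a basic feasible solution has at most two positive variables.
kale only: max(403/239, 1138/217) = 5.244 servings → $4.46.
carrots only: max(403/48, 1138/330) = 8.396 servings → $4.20.
kale + carrots with both tight: 1.145 servings and 2.696 servings → $2.32.
Cheapest feasible corner: $2.32.

$2.32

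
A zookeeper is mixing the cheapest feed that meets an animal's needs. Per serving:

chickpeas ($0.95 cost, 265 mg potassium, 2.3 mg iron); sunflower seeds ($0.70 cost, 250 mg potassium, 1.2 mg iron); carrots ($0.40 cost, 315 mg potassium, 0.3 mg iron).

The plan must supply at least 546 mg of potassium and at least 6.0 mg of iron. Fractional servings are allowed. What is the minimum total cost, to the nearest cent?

For a min-cost LP with two ≥-constraints, a basic feasible solution has at most two positive variables.
chickpeas only: max(546/265, 6.0/2.3) = 2.609 servings → $2.48.
sunflower seeds only: max(546/250, 6.0/1.2) = 5 servings → $3.50.
carrots only: max(546/315, 6.0/0.3) = 20 servings → $8.00.
chickpeas + sunflower seeds with both targets exact would need a negative amount; discard.
chickpeas + carrots: the both-tight solution has a negative serving — not a feasible corner.
sunflower seeds + carrots with both targets exact would need a negative amount; discard.
Cheapest feasible corner: $2.48.

$2.48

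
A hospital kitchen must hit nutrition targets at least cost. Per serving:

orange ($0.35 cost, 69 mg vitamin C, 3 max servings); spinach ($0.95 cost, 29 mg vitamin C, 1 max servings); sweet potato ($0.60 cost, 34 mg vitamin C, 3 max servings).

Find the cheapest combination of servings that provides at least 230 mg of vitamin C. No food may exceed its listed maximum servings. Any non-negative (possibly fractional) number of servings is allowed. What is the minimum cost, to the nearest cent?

Cost per mg of vitamin C: orange $0.0051, sweet potato $0.0176, spinach $0.0328.
Take 3 servings of orange: +207.0 mg vitamin C for $1.05 (total $1.05, still need 23.0 mg).
Take 0.6765 servings of sweet potato: +23.0 mg vitamin C for $0.41 (total $1.46, still need 0.0 mg).
Greedy by cheapest-per-mg is optimal for a single linear constraint, so the minimum cost is $1.46.

$1.46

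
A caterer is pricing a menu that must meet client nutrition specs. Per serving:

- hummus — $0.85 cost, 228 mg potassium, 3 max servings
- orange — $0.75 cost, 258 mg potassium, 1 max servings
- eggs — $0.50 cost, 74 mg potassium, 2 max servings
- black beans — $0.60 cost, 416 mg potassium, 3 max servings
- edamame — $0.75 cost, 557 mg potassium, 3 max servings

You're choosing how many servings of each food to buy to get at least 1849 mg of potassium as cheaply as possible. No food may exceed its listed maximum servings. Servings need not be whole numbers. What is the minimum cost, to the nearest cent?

$2.51

Cost per mg of potassium: edamame $0.0013, black beans $0.0014, orange $0.0029, hummus $0.0037, eggs $0.0068.
Take 3 servings of edamame: +1671.0 mg potassium for $2.25 (total $2.25, still need 178.0 mg).
Take 0.4279 servings of black beans: +178.0 mg potassium for $0.26 (total $2.51, still need 0.0 mg).
Greedy by cheapest-per-mg is optimal for a single linear constraint, so the minimum cost is $2.51.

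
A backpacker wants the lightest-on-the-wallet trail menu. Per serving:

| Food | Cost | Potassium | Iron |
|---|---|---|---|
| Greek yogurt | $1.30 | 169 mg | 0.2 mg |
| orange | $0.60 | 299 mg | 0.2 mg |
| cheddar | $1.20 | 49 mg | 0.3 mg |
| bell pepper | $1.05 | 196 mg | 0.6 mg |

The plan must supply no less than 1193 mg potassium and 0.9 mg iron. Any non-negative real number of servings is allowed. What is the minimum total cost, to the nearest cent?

$2.54

Minimising a linear cost over {potassium ≥ 1193, iron ≥ 0.9, servings ≥ 0} — the optimum is at a vertex, using one or two foods.
Greek yogurt only: max(1193/169, 0.9/0.2) = 7.059 servings → $9.18.
orange only: max(1193/299, 0.9/0.2) = 4.5 servings → $2.70.
cheddar only: max(1193/49, 0.9/0.3) = 24.35 servings → $29.22.
bell pepper only: max(1193/196, 0.9/0.6) = 6.087 servings → $6.39.
Greek yogurt + orange with both tight: 1.173 servings and 3.327 servings → $3.52.
Greek yogurt + cheddar: intersection lies outside the first quadrant.
Greek yogurt + bell pepper: the both-tight solution has a negative serving — not a feasible corner.
orange + cheddar with both tight: 3.927 servings and 0.3817 servings → $2.81.
orange + bell pepper with both tight: 3.847 servings and 0.2175 servings → $2.54.
cheddar + bell pepper: the both-tight solution has a negative serving — not a feasible corner.
The minimum over all feasible corners is $2.54.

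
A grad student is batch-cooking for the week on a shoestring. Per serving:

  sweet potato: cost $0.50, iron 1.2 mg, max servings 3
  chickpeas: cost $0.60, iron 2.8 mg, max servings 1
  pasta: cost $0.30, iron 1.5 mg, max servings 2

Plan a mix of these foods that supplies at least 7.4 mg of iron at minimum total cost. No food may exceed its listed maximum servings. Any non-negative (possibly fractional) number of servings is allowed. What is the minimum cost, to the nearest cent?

Cost per mg of iron: pasta $0.2000, chickpeas $0.2143, sweet potato $0.4167.
Take 2 servings of pasta: +3.0 mg iron for $0.60 (total $0.60, still need 4.4 mg).
Take 1 serving of chickpeas: +2.8 mg iron for $0.60 (total $1.20, still need 1.6 mg).
Take 1.333 servings of sweet potato: +1.6 mg iron for $0.67 (total $1.87, still need 0.0 mg).
Filling from the cheapest source first is optimal under one linear minimum: $1.87.

$1.87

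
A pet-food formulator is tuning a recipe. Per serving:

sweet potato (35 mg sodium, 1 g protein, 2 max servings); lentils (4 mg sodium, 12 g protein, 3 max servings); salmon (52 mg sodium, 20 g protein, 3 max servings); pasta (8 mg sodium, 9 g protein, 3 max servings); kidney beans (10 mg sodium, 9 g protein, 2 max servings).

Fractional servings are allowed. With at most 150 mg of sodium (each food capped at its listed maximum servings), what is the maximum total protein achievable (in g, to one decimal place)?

117.2 g

Protein per mg sodium: lentils 3, pasta 1.125, kidney beans 0.9, salmon 0.3846, sweet potato 0.02857.
Take 3 servings of lentils: uses 12 mg sodium, +36.0 g protein (running total 36.0 g).
Take 3 servings of pasta: uses 24 mg sodium, +27.0 g protein (running total 63.0 g).
Take 2 servings of kidney beans: uses 20 mg sodium, +18.0 g protein (running total 81.0 g).
Take 1.808 servings of salmon: uses 94 mg sodium, +36.2 g protein (running total 117.2 g).
Greedy by best ratio exhausts the sodium allowance optimally: 117.2 g.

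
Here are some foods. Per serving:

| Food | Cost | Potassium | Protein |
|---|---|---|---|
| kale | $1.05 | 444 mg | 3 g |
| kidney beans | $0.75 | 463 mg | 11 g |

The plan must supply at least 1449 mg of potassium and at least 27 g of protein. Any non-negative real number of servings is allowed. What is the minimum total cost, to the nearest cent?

$2.35

A basic optimal solution has at most two foods positive. Try each food alone and each pair with both targets met exactly.
kale only: max(1449/444, 27/3) = 9 servings → $9.45.
kidney beans only: max(1449/463, 27/11) = 3.13 servings → $2.35.
kale + kidney beans with both tight: 0.9837 servings and 2.186 servings → $2.67.
Cheapest feasible corner: $2.35.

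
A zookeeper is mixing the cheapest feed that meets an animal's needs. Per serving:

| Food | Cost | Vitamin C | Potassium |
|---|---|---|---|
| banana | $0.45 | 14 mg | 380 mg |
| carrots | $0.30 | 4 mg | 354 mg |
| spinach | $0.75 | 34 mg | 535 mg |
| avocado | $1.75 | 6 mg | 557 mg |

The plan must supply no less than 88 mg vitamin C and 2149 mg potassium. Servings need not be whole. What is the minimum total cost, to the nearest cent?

$2.50

At the optimum either one food covers both requirements or two foods hit both targets exactly; no other combination can be cheaper.
banana only: max(88/14, 2149/380) = 6.286 servings → $2.83.
carrots only: max(88/4, 2149/354) = 22 servings → $6.60.
spinach only: max(88/34, 2149/535) = 4.017 servings → $3.01.
avocado only: max(88/6, 2149/557) = 14.67 servings → $25.67.
banana + carrots: intersection lies outside the first quadrant.
banana + spinach with both tight: 4.786 servings and 0.6177 servings → $2.62.
banana + avocado: the both-tight solution has a negative serving — not a feasible corner.
carrots + spinach with both tight: 2.626 servings and 2.279 servings → $2.50.
carrots + avocado: intersection lies outside the first quadrant.
spinach + avocado with both tight: 2.297 servings and 1.652 servings → $4.61.
So the least-cost plan costs $2.50.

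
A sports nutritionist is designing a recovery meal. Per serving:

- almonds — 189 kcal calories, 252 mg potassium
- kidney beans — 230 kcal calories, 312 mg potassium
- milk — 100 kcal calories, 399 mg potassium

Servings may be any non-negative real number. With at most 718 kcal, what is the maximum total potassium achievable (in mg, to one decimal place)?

Potassium per kcal: milk 3.99, kidney beans 1.357, almonds 1.333.
With no serving limits, spend the whole calories allowance on milk: 718 kcal / 100 kcal × 399 mg = 2864.8 mg.

2864.8 mg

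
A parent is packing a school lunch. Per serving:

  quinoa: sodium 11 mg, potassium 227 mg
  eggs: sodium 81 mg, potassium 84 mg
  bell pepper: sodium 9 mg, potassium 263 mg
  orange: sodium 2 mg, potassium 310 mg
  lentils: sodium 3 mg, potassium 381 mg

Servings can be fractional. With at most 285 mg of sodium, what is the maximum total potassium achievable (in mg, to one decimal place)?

44175.0 mg

Potassium per mg sodium: orange 155, lentils 127, bell pepper 29.22, quinoa 20.64, eggs 1.037.
With no serving limits, spend the whole sodium allowance on orange: 285 mg / 2 mg × 310 mg = 44175.0 mg.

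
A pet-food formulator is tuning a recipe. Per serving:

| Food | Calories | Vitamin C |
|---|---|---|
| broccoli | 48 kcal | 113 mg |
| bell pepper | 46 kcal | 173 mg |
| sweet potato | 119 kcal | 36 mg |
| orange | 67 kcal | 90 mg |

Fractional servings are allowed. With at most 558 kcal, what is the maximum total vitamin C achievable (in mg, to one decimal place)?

2098.6 mg

Vitamin C per kcal: bell pepper 3.761, broccoli 2.354, orange 1.343, sweet potato 0.3025.
With no serving limits, spend the whole calories allowance on bell pepper: 558 kcal / 46 kcal × 173 mg = 2098.6 mg.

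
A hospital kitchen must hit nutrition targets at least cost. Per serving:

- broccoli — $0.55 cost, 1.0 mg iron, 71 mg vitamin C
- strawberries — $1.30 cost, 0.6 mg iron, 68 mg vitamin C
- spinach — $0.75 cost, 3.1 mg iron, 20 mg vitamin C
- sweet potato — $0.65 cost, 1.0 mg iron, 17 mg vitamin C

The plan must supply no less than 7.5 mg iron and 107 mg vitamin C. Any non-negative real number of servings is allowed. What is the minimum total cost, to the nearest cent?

Minimising a linear cost over {iron ≥ 7.5, vitamin C ≥ 107, servings ≥ 0} — the optimum is at a vertex, using one or two foods.
broccoli only: max(7.5/1.0, 107/71) = 7.5 servings → $4.12.
strawberries only: max(7.5/0.6, 107/68) = 12.5 servings → $16.25.
spinach only: max(7.5/3.1, 107/20) = 5.35 servings → $4.01.
sweet potato only: max(7.5/1.0, 107/17) = 7.5 servings → $4.88.
broccoli + strawberries: intersection lies outside the first quadrant.
broccoli + spinach with both tight: 0.908 servings and 2.126 servings → $2.09.
broccoli + sweet potato: the both-tight solution has a negative serving — not a feasible corner.
strawberries + spinach with both tight: 0.914 servings and 2.242 servings → $2.87.
strawberries + sweet potato: the both-tight solution has a negative serving — not a feasible corner.
spinach + sweet potato with both tight: 0.6269 servings and 5.557 servings → $4.08.
The minimum over all feasible corners is $2.09.

$2.09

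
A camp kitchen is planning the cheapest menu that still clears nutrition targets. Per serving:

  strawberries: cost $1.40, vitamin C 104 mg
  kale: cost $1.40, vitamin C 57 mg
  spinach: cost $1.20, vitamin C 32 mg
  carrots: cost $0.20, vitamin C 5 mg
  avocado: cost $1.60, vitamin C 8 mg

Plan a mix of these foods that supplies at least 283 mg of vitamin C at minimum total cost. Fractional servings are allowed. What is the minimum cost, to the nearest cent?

Cost per mg of vitamin C: strawberries $0.0135, kale $0.0246, spinach $0.0375, carrots $0.0400, avocado $0.2000.
With no serving limits, use only strawberries: 283 mg / 104 mg = 2.721 servings × $1.40 = $3.81.

$3.81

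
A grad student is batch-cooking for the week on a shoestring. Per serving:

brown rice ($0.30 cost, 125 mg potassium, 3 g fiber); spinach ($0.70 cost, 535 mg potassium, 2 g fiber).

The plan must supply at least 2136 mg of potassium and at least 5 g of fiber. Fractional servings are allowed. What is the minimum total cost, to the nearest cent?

$2.79

Check every corner: each single food scaled to meet both minima, and each pair solved so both constraints bind.
brown rice only: max(2136/125, 5/3) = 17.09 servings → $5.13.
spinach only: max(2136/535, 5/2) = 3.993 servings → $2.79.
brown rice + spinach: the both-tight solution has a negative serving — not a feasible corner.
The minimum over all feasible corners is $2.79.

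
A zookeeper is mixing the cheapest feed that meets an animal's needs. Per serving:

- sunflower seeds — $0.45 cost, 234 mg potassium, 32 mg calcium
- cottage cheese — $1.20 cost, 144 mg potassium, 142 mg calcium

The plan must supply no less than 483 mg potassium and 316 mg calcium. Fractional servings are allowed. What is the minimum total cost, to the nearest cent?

$2.82

The cheapest plan sits at a corner of the feasible region — with two constraints it uses at most two foods.
sunflower seeds only: max(483/234, 316/32) = 9.875 servings → $4.44.
cottage cheese only: max(483/144, 316/142) = 3.354 servings → $4.03.
sunflower seeds + cottage cheese with both tight: 0.8065 servings and 2.044 servings → $2.82.
Cheapest feasible corner: $2.82.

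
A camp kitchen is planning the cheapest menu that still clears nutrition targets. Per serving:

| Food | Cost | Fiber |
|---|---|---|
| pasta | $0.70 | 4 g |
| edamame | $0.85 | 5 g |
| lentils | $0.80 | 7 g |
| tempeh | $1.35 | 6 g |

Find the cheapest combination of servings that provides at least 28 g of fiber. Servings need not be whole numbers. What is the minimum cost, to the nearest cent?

$3.20

Cost per g of fiber: lentils $0.1143, edamame $0.1700, pasta $0.1750, tempeh $0.2250.
With no serving limits, use only lentils: 28 g / 7 g = 4 servings × $0.80 = $3.20.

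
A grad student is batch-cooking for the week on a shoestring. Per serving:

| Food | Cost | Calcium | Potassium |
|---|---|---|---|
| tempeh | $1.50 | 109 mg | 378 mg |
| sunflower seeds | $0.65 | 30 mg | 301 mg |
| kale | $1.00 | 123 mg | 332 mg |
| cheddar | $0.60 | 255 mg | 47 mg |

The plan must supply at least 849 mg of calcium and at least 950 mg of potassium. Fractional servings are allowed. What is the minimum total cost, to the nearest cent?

$3.55

This is a tiny linear program; its minimum lies at a vertex of the feasible set. List the vertices and price them.
tempeh only: max(849/109, 950/378) = 7.789 servings → $11.68.
sunflower seeds only: max(849/30, 950/301) = 28.3 servings → $18.39.
kale only: max(849/123, 950/332) = 6.902 servings → $6.90.
cheddar only: max(849/255, 950/47) = 20.21 servings → $12.13.
tempeh + sunflower seeds with both targets exact would need a negative amount; discard.
tempeh + kale: intersection lies outside the first quadrant.
tempeh + cheddar with both tight: 2.217 servings and 2.382 servings → $4.75.
sunflower seeds + kale: intersection lies outside the first quadrant.
sunflower seeds + cheddar with both tight: 2.686 servings and 3.013 servings → $3.55.
kale + cheddar with both tight: 2.565 servings and 2.092 servings → $3.82.
Cheapest feasible corner: $3.55.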